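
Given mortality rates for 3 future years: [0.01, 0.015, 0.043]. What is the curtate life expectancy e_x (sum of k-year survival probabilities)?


e_x = sum_{k=1}^{n} k_p_x
k_p_x values:
  1_p_x = 0.99
  2_p_x = 0.97515
  3_p_x = 0.933219
e_x = 2.8984


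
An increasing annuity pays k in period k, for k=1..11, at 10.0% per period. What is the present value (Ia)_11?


(Ia)_n = sum_{k=1}^{n} k * v^k, v = 1/(1+i)
v = 0.909091
Sum computed term by term:
(Ia)_11 = 32.8913


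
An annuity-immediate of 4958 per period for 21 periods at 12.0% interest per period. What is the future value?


FV = PMT * ((1+i)^n - 1) / i
= 4958 * ((1.12)^21 - 1) / 0.12
= 4958 * (10.803848 - 1) / 0.12
= 405062.3308


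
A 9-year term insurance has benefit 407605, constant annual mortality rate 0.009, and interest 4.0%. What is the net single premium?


NSP = benefit * sum_{k=0}^{n-1} k_p_x * q * v^(k+1)
With constant q=0.009, v=0.961538
Sum = 0.064711
NSP = 407605 * 0.064711
= 26376.6058


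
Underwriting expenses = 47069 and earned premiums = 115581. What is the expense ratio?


Expense ratio = expenses / premiums
= 47069 / 115581
= 0.4072


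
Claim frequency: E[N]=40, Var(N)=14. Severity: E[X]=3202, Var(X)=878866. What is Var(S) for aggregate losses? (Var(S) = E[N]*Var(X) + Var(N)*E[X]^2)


Var(S) = E[N]*Var(X) + Var(N)*E[X]^2
= 40*878866 + 14*3202^2
= 35154640 + 143539256
= 1.7869e+08


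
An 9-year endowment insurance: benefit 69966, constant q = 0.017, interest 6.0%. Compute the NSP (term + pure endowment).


Term component = 7611.4054
Pure endowment = 9_p_x * v^9 * benefit = 0.857002 * 0.591898 * 69966 = 35490.8106
NSP = 43102.2161


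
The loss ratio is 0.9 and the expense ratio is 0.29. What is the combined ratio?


Combined ratio = loss ratio + expense ratio
= 0.9 + 0.29
= 1.19


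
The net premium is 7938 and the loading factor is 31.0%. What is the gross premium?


Gross = net * (1 + loading)
= 7938 * (1 + 0.31)
= 7938 * 1.31
= 10398.78


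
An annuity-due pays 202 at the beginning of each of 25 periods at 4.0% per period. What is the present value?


PV_due = PMT * (1-(1+i)^(-n))/i * (1+i)
PV_immediate = 3155.6601
PV_due = 3155.6601 * 1.04
= 3281.8866


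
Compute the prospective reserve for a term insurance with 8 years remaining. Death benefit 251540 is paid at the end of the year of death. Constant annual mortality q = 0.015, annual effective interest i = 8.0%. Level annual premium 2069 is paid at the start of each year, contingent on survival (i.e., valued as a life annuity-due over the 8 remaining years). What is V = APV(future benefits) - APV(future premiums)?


v = 1/(1+i) = 0.925926
APV(future benefits) per unit = sum_{k=0}^{7} k_p_x * q * v^(k+1) = 0.082304
APV(future benefits) = 251540 * 0.082304 = 20702.7974
Life annuity-due factor ä_{x:8} = sum_{k=0}^{7} k_p_x * v^k = 5.925902
APV(future premiums) = 2069 * 5.925902 = 12260.6914
V = 20702.7974 - 12260.6914
= 8442.106


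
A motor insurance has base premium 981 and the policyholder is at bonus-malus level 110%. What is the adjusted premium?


adjusted = base * BM_level / 100
= 981 * 110 / 100
= 981 * 1.1
= 1079.1


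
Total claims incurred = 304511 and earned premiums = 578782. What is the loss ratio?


Loss ratio = claims / premiums
= 304511 / 578782
= 0.5261


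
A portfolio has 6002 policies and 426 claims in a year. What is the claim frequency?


frequency = claims / policies
= 426 / 6002
= 0.071


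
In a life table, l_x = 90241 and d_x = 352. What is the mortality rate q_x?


q_x = d_x / l_x
= 352 / 90241
= 0.0039


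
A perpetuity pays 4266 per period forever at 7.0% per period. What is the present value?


PV = PMT / i
= 4266 / 0.07
= 60942.8571


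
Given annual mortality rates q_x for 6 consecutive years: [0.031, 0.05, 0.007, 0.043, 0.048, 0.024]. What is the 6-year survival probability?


p_k = 1 - q_k for each year
Survival = product of (1 - q_k)
= 0.969 * 0.95 * 0.993 * 0.957 * 0.952 * 0.976
= 0.8128


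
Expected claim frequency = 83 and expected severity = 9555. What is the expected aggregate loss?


E[S] = E[N] * E[X]
= 83 * 9555
= 793065


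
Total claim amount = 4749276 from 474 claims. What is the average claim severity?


severity = total / number
= 4749276 / 474
= 10019.5696


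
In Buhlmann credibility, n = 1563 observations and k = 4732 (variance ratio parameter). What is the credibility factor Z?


Z = n / (n + k)
= 1563 / (1563 + 4732)
= 1563 / 6295
= 0.2483


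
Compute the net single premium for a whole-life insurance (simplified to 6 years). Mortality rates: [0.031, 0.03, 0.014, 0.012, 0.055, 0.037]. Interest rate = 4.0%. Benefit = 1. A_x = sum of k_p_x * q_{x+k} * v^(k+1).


v = 0.961538
Year 0: k_p_x=1.0, q=0.031, term=0.029808
Year 1: k_p_x=0.969, q=0.03, term=0.026877
Year 2: k_p_x=0.93993, q=0.014, term=0.011698
Year 3: k_p_x=0.926771, q=0.012, term=0.009506
Year 4: k_p_x=0.91565, q=0.055, term=0.041393
Year 5: k_p_x=0.865289, q=0.037, term=0.025302
A_x = 0.1446


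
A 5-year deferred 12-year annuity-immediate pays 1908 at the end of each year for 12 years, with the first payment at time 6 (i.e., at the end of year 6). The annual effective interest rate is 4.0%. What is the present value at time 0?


PV at time 5 of the 12-year annuity-immediate:
a_n = 1908 * (1-(1+0.04)^(-12))/0.04 = 17906.7207
Discount back 5 years to time 0:
PV = 17906.7207 * (1+0.04)^(-5)
= 17906.7207 * 0.821927
= 14718.0192


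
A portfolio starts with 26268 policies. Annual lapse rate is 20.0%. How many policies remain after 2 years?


remaining = initial * (1 - lapse)^years
= 26268 * (1 - 0.2)^2
= 26268 * 0.64
= 16811.52


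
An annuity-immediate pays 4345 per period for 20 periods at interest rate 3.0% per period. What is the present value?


PV = PMT * (1 - (1+i)^(-n)) / i
= 4345 * (1 - (1+0.03)^(-20)) / 0.03
= 4345 * (1 - 0.553676) / 0.03
= 4345 * 14.877475
= 64642.6283


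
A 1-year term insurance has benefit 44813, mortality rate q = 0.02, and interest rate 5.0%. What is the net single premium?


NSP = benefit * q * v
v = 1/(1+i) = 0.952381
NSP = 44813 * 0.02 * 0.952381
= 853.581


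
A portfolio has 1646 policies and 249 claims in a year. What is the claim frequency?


frequency = claims / policies
= 249 / 1646
= 0.1513


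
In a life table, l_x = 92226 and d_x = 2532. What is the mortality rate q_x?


q_x = d_x / l_x
= 2532 / 92226
= 0.0275


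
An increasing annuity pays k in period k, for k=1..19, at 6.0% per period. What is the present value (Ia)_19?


(Ia)_n = sum_{k=1}^{n} k * v^k, v = 1/(1+i)
v = 0.943396
Sum computed term by term:
(Ia)_19 = 92.4643


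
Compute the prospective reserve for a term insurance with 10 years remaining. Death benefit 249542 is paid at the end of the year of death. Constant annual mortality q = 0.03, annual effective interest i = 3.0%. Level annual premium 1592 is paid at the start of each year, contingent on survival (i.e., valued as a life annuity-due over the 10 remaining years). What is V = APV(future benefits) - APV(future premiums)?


v = 1/(1+i) = 0.970874
APV(future benefits) per unit = sum_{k=0}^{9} k_p_x * q * v^(k+1) = 0.225644
APV(future benefits) = 249542 * 0.225644 = 56307.5545
Life annuity-due factor ä_{x:10} = sum_{k=0}^{9} k_p_x * v^k = 7.747097
APV(future premiums) = 1592 * 7.747097 = 12333.3782
V = 56307.5545 - 12333.3782
= 43974.1764


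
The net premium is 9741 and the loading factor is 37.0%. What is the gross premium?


Gross = net * (1 + loading)
= 9741 * (1 + 0.37)
= 9741 * 1.37
= 13345.17


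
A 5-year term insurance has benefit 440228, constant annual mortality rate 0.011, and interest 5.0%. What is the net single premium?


NSP = benefit * sum_{k=0}^{n-1} k_p_x * q * v^(k+1)
With constant q=0.011, v=0.952381
Sum = 0.046638
NSP = 440228 * 0.046638
= 20531.4462


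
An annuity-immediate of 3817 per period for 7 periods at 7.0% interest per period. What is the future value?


FV = PMT * ((1+i)^n - 1) / i
= 3817 * ((1.07)^7 - 1) / 0.07
= 3817 * (1.605781 - 1) / 0.07
= 33032.3985


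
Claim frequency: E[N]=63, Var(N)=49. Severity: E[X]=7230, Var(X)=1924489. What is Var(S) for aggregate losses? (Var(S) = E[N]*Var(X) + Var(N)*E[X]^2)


Var(S) = E[N]*Var(X) + Var(N)*E[X]^2
= 63*1924489 + 49*7230^2
= 121242807 + 2561372100
= 2.6826e+09


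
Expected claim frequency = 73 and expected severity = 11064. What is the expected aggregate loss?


E[S] = E[N] * E[X]
= 73 * 11064
= 807672


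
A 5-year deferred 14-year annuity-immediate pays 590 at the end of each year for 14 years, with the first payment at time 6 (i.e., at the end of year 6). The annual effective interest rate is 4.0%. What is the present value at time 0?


PV at time 5 of the 14-year annuity-immediate:
a_n = 590 * (1-(1+0.04)^(-14))/0.04 = 6232.2425
Discount back 5 years to time 0:
PV = 6232.2425 * (1+0.04)^(-5)
= 6232.2425 * 0.821927
= 5122.4491


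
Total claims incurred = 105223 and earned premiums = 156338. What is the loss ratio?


Loss ratio = claims / premiums
= 105223 / 156338
= 0.673


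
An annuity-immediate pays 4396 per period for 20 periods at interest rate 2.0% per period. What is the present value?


PV = PMT * (1 - (1+i)^(-n)) / i
= 4396 * (1 - (1+0.02)^(-20)) / 0.02
= 4396 * (1 - 0.672971) / 0.02
= 4396 * 16.351433
= 71880.901


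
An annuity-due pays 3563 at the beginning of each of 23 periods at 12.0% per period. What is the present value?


PV_due = PMT * (1-(1+i)^(-n))/i * (1+i)
PV_immediate = 27500.7793
PV_due = 27500.7793 * 1.12
= 30800.8728


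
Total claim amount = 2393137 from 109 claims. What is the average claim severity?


severity = total / number
= 2393137 / 109
= 21955.3853


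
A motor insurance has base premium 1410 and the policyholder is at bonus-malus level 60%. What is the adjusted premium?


adjusted = base * BM_level / 100
= 1410 * 60 / 100
= 1410 * 0.6
= 846.0


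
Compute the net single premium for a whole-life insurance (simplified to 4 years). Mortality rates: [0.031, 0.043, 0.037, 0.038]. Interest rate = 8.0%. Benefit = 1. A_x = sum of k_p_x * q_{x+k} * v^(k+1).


v = 0.925926
Year 0: k_p_x=1.0, q=0.031, term=0.028704
Year 1: k_p_x=0.969, q=0.043, term=0.035723
Year 2: k_p_x=0.927333, q=0.037, term=0.027237
Year 3: k_p_x=0.893022, q=0.038, term=0.024943
A_x = 0.1166


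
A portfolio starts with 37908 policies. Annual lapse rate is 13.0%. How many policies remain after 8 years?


remaining = initial * (1 - lapse)^years
= 37908 * (1 - 0.13)^8
= 37908 * 0.328212
= 12441.848


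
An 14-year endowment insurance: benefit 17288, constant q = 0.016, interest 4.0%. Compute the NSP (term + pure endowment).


Term component = 2663.5906
Pure endowment = 14_p_x * v^14 * benefit = 0.797869 * 0.577475 * 17288 = 7965.4329
NSP = 10629.0235


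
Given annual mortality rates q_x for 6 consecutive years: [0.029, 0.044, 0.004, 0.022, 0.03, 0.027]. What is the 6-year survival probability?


p_k = 1 - q_k for each year
Survival = product of (1 - q_k)
= 0.971 * 0.956 * 0.996 * 0.978 * 0.97 * 0.973
= 0.8534


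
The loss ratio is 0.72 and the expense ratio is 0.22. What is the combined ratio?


Combined ratio = loss ratio + expense ratio
= 0.72 + 0.22
= 0.94


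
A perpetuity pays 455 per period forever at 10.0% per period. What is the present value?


PV = PMT / i
= 455 / 0.1
= 4550.0


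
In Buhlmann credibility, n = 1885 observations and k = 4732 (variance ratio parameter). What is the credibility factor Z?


Z = n / (n + k)
= 1885 / (1885 + 4732)
= 1885 / 6617
= 0.2849


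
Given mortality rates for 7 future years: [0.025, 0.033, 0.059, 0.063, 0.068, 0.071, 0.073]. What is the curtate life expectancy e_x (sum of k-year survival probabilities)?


e_x = sum_{k=1}^{n} k_p_x
k_p_x values:
  1_p_x = 0.975
  2_p_x = 0.942825
  3_p_x = 0.887198
  4_p_x = 0.831305
  5_p_x = 0.774776
  6_p_x = 0.719767
  7_p_x = 0.667224
e_x = 5.7981


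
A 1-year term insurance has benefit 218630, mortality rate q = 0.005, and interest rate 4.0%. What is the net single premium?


NSP = benefit * q * v
v = 1/(1+i) = 0.961538
NSP = 218630 * 0.005 * 0.961538
= 1051.1058


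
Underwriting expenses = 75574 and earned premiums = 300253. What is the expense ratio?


Expense ratio = expenses / premiums
= 75574 / 300253
= 0.2517


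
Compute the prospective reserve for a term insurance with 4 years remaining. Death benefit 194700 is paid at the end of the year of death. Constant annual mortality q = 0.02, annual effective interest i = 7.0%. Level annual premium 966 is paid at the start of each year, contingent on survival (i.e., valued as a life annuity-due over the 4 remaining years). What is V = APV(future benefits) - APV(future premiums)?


v = 1/(1+i) = 0.934579
APV(future benefits) per unit = sum_{k=0}^{3} k_p_x * q * v^(k+1) = 0.065851
APV(future benefits) = 194700 * 0.065851 = 12821.2004
Life annuity-due factor ä_{x:4} = sum_{k=0}^{3} k_p_x * v^k = 3.523031
APV(future premiums) = 966 * 3.523031 = 3403.2484
V = 12821.2004 - 3403.2484
= 9417.952


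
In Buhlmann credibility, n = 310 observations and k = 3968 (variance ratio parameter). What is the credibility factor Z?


Z = n / (n + k)
= 310 / (310 + 3968)
= 310 / 4278
= 0.0725


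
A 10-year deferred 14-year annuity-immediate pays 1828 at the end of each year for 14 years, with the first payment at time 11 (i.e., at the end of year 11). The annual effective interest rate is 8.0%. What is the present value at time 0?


PV at time 10 of the 14-year annuity-immediate:
a_n = 1828 * (1-(1+0.08)^(-14))/0.08 = 15070.4652
Discount back 10 years to time 0:
PV = 15070.4652 * (1+0.08)^(-10)
= 15070.4652 * 0.463193
= 6980.5413


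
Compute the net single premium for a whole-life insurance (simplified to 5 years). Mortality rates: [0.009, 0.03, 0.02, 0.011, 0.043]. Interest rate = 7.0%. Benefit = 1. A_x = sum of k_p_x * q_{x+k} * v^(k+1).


v = 0.934579
Year 0: k_p_x=1.0, q=0.009, term=0.008411
Year 1: k_p_x=0.991, q=0.03, term=0.025967
Year 2: k_p_x=0.96127, q=0.02, term=0.015694
Year 3: k_p_x=0.942045, q=0.011, term=0.007905
Year 4: k_p_x=0.931682, q=0.043, term=0.028564
A_x = 0.0865


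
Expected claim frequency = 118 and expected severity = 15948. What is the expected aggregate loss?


E[S] = E[N] * E[X]
= 118 * 15948
= 1.8819e+06


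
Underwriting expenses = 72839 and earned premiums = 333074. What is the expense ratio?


Expense ratio = expenses / premiums
= 72839 / 333074
= 0.2187


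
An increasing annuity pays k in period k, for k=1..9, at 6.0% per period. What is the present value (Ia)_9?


(Ia)_n = sum_{k=1}^{n} k * v^k, v = 1/(1+i)
v = 0.943396
Sum computed term by term:
(Ia)_9 = 31.3785


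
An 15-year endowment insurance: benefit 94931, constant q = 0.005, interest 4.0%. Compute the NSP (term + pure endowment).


Term component = 5115.2396
Pure endowment = 15_p_x * v^15 * benefit = 0.927569 * 0.555265 * 94931 = 48893.8434
NSP = 54009.083


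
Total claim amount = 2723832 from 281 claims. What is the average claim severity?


severity = total / number
= 2723832 / 281
= 9693.3523


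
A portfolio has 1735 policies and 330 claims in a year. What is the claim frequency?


frequency = claims / policies
= 330 / 1735
= 0.1902


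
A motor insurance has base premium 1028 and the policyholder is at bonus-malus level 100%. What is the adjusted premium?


adjusted = base * BM_level / 100
= 1028 * 100 / 100
= 1028 * 1.0
= 1028.0


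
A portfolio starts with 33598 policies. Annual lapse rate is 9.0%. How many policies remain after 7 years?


remaining = initial * (1 - lapse)^years
= 33598 * (1 - 0.09)^7
= 33598 * 0.516761
= 17362.1367


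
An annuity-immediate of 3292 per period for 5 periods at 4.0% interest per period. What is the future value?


FV = PMT * ((1+i)^n - 1) / i
= 3292 * ((1.04)^5 - 1) / 0.04
= 3292 * (1.216653 - 1) / 0.04
= 17830.5339


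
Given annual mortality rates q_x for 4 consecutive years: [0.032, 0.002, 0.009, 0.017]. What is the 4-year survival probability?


p_k = 1 - q_k for each year
Survival = product of (1 - q_k)
= 0.968 * 0.998 * 0.991 * 0.983
= 0.9411


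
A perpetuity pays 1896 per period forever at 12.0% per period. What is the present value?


PV = PMT / i
= 1896 / 0.12
= 15800.0


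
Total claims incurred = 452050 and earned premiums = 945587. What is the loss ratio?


Loss ratio = claims / premiums
= 452050 / 945587
= 0.4781


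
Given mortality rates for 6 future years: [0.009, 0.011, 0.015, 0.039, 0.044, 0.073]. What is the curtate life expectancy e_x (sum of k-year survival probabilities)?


e_x = sum_{k=1}^{n} k_p_x
k_p_x values:
  1_p_x = 0.991
  2_p_x = 0.980099
  3_p_x = 0.965398
  4_p_x = 0.927747
  5_p_x = 0.886926
  6_p_x = 0.822181
e_x = 5.5734


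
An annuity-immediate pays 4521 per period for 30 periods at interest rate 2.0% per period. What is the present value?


PV = PMT * (1 - (1+i)^(-n)) / i
= 4521 * (1 - (1+0.02)^(-30)) / 0.02
= 4521 * (1 - 0.552071) / 0.02
= 4521 * 22.396456
= 101254.3755


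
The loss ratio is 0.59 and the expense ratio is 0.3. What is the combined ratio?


Combined ratio = loss ratio + expense ratio
= 0.59 + 0.3
= 0.89


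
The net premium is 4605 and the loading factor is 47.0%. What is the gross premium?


Gross = net * (1 + loading)
= 4605 * (1 + 0.47)
= 4605 * 1.47
= 6769.35


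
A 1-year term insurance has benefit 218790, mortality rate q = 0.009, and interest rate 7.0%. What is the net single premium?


NSP = benefit * q * v
v = 1/(1+i) = 0.934579
NSP = 218790 * 0.009 * 0.934579
= 1840.2897


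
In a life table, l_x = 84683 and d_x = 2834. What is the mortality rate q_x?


q_x = d_x / l_x
= 2834 / 84683
= 0.0335


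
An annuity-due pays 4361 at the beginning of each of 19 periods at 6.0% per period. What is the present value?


PV_due = PMT * (1-(1+i)^(-n))/i * (1+i)
PV_immediate = 48660.546
PV_due = 48660.546 * 1.06
= 51580.1788


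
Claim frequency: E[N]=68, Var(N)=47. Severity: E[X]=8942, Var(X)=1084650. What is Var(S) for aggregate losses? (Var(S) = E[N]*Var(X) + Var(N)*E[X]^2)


Var(S) = E[N]*Var(X) + Var(N)*E[X]^2
= 68*1084650 + 47*8942^2
= 73756200 + 3758090108
= 3.8318e+09


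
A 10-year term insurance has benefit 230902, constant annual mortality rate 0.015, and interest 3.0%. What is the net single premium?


NSP = benefit * sum_{k=0}^{n-1} k_p_x * q * v^(k+1)
With constant q=0.015, v=0.970874
Sum = 0.120093
NSP = 230902 * 0.120093
= 27729.7762


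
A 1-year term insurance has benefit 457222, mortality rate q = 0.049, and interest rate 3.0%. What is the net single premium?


NSP = benefit * q * v
v = 1/(1+i) = 0.970874
NSP = 457222 * 0.049 * 0.970874
= 21751.3379


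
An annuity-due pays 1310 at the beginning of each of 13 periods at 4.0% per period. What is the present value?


PV_due = PMT * (1-(1+i)^(-n))/i * (1+i)
PV_immediate = 13081.1987
PV_due = 13081.1987 * 1.04
= 13604.4466


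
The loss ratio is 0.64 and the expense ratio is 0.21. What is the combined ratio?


Combined ratio = loss ratio + expense ratio
= 0.64 + 0.21
= 0.85


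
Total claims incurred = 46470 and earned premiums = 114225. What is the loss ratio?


Loss ratio = claims / premiums
= 46470 / 114225
= 0.4068


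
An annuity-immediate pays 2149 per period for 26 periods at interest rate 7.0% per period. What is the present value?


PV = PMT * (1 - (1+i)^(-n)) / i
= 2149 * (1 - (1+0.07)^(-26)) / 0.07
= 2149 * (1 - 0.172195) / 0.07
= 2149 * 11.825779
= 25413.5984


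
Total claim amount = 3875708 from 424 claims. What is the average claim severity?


severity = total / number
= 3875708 / 424
= 9140.8208


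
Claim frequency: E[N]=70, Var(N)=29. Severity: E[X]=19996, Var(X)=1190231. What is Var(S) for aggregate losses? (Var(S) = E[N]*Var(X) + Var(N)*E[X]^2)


Var(S) = E[N]*Var(X) + Var(N)*E[X]^2
= 70*1190231 + 29*19996^2
= 83316170 + 11595360464
= 1.1679e+10


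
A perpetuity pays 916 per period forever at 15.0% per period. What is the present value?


PV = PMT / i
= 916 / 0.15
= 6106.6667


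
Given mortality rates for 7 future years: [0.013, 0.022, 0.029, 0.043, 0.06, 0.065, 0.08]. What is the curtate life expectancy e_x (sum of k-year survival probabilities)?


e_x = sum_{k=1}^{n} k_p_x
k_p_x values:
  1_p_x = 0.987
  2_p_x = 0.965286
  3_p_x = 0.937293
  4_p_x = 0.896989
  5_p_x = 0.84317
  6_p_x = 0.788364
  7_p_x = 0.725295
e_x = 6.1434


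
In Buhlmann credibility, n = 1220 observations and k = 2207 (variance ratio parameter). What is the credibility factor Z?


Z = n / (n + k)
= 1220 / (1220 + 2207)
= 1220 / 3427
= 0.356


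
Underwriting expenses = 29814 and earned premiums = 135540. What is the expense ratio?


Expense ratio = expenses / premiums
= 29814 / 135540
= 0.22


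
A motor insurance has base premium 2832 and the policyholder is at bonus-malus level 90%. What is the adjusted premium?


adjusted = base * BM_level / 100
= 2832 * 90 / 100
= 2832 * 0.9
= 2548.8


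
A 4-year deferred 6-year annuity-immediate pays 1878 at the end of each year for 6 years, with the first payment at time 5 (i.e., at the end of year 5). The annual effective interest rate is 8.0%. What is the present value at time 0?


PV at time 4 of the 6-year annuity-immediate:
a_n = 1878 * (1-(1+0.08)^(-6))/0.08 = 8681.768
Discount back 4 years to time 0:
PV = 8681.768 * (1+0.08)^(-4)
= 8681.768 * 0.73503
= 6381.3587


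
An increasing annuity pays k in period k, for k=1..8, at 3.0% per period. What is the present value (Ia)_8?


(Ia)_n = sum_{k=1}^{n} k * v^k, v = 1/(1+i)
v = 0.970874
Sum computed term by term:
(Ia)_8 = 30.5003


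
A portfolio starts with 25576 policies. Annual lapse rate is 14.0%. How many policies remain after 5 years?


remaining = initial * (1 - lapse)^years
= 25576 * (1 - 0.14)^5
= 25576 * 0.470427
= 12031.6414


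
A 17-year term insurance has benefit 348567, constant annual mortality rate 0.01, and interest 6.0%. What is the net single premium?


NSP = benefit * sum_{k=0}^{n-1} k_p_x * q * v^(k+1)
With constant q=0.01, v=0.943396
Sum = 0.098137
NSP = 348567 * 0.098137
= 34207.4138


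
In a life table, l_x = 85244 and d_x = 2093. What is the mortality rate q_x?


q_x = d_x / l_x
= 2093 / 85244
= 0.0246


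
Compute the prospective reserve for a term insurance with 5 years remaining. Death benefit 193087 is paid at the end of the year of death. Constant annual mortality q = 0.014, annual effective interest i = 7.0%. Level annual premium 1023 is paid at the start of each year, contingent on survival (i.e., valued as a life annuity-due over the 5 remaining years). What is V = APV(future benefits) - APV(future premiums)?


v = 1/(1+i) = 0.934579
APV(future benefits) per unit = sum_{k=0}^{4} k_p_x * q * v^(k+1) = 0.055924
APV(future benefits) = 193087 * 0.055924 = 10798.224
Life annuity-due factor ä_{x:5} = sum_{k=0}^{4} k_p_x * v^k = 4.274202
APV(future premiums) = 1023 * 4.274202 = 4372.5086
V = 10798.224 - 4372.5086
= 6425.7154


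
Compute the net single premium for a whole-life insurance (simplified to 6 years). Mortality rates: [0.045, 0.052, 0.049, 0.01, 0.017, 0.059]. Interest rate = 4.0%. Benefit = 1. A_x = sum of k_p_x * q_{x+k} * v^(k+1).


v = 0.961538
Year 0: k_p_x=1.0, q=0.045, term=0.043269
Year 1: k_p_x=0.955, q=0.052, term=0.045913
Year 2: k_p_x=0.90534, q=0.049, term=0.039437
Year 3: k_p_x=0.860978, q=0.01, term=0.00736
Year 4: k_p_x=0.852369, q=0.017, term=0.01191
Year 5: k_p_x=0.837878, q=0.059, term=0.039069
A_x = 0.187


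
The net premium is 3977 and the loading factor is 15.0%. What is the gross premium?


Gross = net * (1 + loading)
= 3977 * (1 + 0.15)
= 3977 * 1.15
= 4573.55


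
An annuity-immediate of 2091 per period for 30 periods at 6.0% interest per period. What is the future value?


FV = PMT * ((1+i)^n - 1) / i
= 2091 * ((1.06)^30 - 1) / 0.06
= 2091 * (5.743491 - 1) / 0.06
= 165310.6674


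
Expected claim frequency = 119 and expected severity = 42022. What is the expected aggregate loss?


E[S] = E[N] * E[X]
= 119 * 42022
= 5.0006e+06


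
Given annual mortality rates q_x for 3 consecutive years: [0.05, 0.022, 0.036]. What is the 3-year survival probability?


p_k = 1 - q_k for each year
Survival = product of (1 - q_k)
= 0.95 * 0.978 * 0.964
= 0.8957


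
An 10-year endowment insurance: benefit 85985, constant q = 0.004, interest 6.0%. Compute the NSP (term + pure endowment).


Term component = 2491.1103
Pure endowment = 10_p_x * v^10 * benefit = 0.960712 * 0.558395 * 85985 = 46127.2355
NSP = 48618.3458


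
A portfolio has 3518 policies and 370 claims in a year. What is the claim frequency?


frequency = claims / policies
= 370 / 3518
= 0.1052


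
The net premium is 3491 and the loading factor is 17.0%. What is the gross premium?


Gross = net * (1 + loading)
= 3491 * (1 + 0.17)
= 3491 * 1.17
= 4084.47


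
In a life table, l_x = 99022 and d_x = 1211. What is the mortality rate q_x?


q_x = d_x / l_x
= 1211 / 99022
= 0.0122


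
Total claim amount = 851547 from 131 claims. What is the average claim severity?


severity = total / number
= 851547 / 131
= 6500.3588


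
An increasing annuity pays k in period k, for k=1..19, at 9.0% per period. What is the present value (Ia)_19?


(Ia)_n = sum_{k=1}^{n} k * v^k, v = 1/(1+i)
v = 0.917431
Sum computed term by term:
(Ia)_19 = 67.3369


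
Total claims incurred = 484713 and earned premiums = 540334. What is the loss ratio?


Loss ratio = claims / premiums
= 484713 / 540334
= 0.8971


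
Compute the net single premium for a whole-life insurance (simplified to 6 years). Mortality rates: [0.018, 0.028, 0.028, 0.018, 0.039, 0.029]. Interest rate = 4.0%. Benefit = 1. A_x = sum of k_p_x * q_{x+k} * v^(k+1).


v = 0.961538
Year 0: k_p_x=1.0, q=0.018, term=0.017308
Year 1: k_p_x=0.982, q=0.028, term=0.025422
Year 2: k_p_x=0.954504, q=0.028, term=0.023759
Year 3: k_p_x=0.927778, q=0.018, term=0.014275
Year 4: k_p_x=0.911078, q=0.039, term=0.029205
Year 5: k_p_x=0.875546, q=0.029, term=0.020067
A_x = 0.13


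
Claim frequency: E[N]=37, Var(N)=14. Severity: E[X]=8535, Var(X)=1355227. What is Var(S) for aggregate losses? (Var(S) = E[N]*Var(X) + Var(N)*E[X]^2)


Var(S) = E[N]*Var(X) + Var(N)*E[X]^2
= 37*1355227 + 14*8535^2
= 50143399 + 1019847150
= 1.0700e+09


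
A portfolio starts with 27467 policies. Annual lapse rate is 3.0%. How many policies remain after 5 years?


remaining = initial * (1 - lapse)^years
= 27467 * (1 - 0.03)^5
= 27467 * 0.858734
= 23586.8475


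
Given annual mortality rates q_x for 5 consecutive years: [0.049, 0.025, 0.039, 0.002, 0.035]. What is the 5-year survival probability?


p_k = 1 - q_k for each year
Survival = product of (1 - q_k)
= 0.951 * 0.975 * 0.961 * 0.998 * 0.965
= 0.8582


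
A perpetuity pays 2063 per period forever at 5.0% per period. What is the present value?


PV = PMT / i
= 2063 / 0.05
= 41260.0


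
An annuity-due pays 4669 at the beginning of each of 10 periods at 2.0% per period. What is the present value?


PV_due = PMT * (1-(1+i)^(-n))/i * (1+i)
PV_immediate = 41939.6894
PV_due = 41939.6894 * 1.02
= 42778.4832


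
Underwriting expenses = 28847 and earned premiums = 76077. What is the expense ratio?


Expense ratio = expenses / premiums
= 28847 / 76077
= 0.3792


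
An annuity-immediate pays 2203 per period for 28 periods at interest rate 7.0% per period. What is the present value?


PV = PMT * (1 - (1+i)^(-n)) / i
= 2203 * (1 - (1+0.07)^(-28)) / 0.07
= 2203 * (1 - 0.150402) / 0.07
= 2203 * 12.137111
= 26738.0561


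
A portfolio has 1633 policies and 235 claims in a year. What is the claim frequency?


frequency = claims / policies
= 235 / 1633
= 0.1439


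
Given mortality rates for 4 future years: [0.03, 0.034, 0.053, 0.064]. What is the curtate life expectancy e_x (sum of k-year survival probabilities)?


e_x = sum_{k=1}^{n} k_p_x
k_p_x values:
  1_p_x = 0.97
  2_p_x = 0.93702
  3_p_x = 0.887358
  4_p_x = 0.830567
e_x = 3.6249


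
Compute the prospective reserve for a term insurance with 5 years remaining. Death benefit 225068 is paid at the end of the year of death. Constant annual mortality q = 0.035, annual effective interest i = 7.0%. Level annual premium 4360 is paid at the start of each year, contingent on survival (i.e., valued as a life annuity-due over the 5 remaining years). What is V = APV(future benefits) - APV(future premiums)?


v = 1/(1+i) = 0.934579
APV(future benefits) per unit = sum_{k=0}^{4} k_p_x * q * v^(k+1) = 0.134451
APV(future benefits) = 225068 * 0.134451 = 30260.5953
Life annuity-due factor ä_{x:5} = sum_{k=0}^{4} k_p_x * v^k = 4.110356
APV(future premiums) = 4360 * 4.110356 = 17921.1526
V = 30260.5953 - 17921.1526
= 12339.4427


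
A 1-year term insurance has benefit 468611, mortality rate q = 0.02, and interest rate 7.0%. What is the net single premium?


NSP = benefit * q * v
v = 1/(1+i) = 0.934579
NSP = 468611 * 0.02 * 0.934579
= 8759.0841


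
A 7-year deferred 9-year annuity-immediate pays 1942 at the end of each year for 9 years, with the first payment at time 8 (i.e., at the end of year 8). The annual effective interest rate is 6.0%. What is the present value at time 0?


PV at time 7 of the 9-year annuity-immediate:
a_n = 1942 * (1-(1+0.06)^(-9))/0.06 = 13208.8864
Discount back 7 years to time 0:
PV = 13208.8864 * (1+0.06)^(-7)
= 13208.8864 * 0.665057
= 8784.6639


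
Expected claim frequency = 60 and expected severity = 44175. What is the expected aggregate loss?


E[S] = E[N] * E[X]
= 60 * 44175
= 2.6505e+06


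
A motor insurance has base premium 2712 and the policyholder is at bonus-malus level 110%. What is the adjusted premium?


adjusted = base * BM_level / 100
= 2712 * 110 / 100
= 2712 * 1.1
= 2983.2


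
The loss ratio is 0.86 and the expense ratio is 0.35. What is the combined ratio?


Combined ratio = loss ratio + expense ratio
= 0.86 + 0.35
= 1.21


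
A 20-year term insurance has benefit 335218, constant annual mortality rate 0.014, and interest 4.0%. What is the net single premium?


NSP = benefit * sum_{k=0}^{n-1} k_p_x * q * v^(k+1)
With constant q=0.014, v=0.961538
Sum = 0.17001
NSP = 335218 * 0.17001
= 56990.3317


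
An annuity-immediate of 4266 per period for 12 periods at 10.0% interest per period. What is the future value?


FV = PMT * ((1+i)^n - 1) / i
= 4266 * ((1.1)^12 - 1) / 0.1
= 4266 * (3.138428 - 1) / 0.1
= 91225.3546


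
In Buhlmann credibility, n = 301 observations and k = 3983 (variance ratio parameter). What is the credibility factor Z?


Z = n / (n + k)
= 301 / (301 + 3983)
= 301 / 4284
= 0.0703


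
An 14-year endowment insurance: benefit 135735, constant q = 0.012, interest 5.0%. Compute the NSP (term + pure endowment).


Term component = 15065.8625
Pure endowment = 14_p_x * v^14 * benefit = 0.844495 * 0.505068 * 135735 = 57894.7102
NSP = 72960.5728


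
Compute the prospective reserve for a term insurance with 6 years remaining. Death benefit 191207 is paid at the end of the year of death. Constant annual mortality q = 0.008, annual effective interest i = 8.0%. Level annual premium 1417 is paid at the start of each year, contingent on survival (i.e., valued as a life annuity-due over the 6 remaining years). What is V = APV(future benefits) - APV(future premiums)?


v = 1/(1+i) = 0.925926
APV(future benefits) per unit = sum_{k=0}^{5} k_p_x * q * v^(k+1) = 0.036316
APV(future benefits) = 191207 * 0.036316 = 6943.9424
Life annuity-due factor ä_{x:6} = sum_{k=0}^{5} k_p_x * v^k = 4.902709
APV(future premiums) = 1417 * 4.902709 = 6947.1382
V = 6943.9424 - 6947.1382
= -3.1958


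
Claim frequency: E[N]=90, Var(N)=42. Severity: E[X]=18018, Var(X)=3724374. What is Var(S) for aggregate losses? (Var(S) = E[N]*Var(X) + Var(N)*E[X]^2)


Var(S) = E[N]*Var(X) + Var(N)*E[X]^2
= 90*3724374 + 42*18018^2
= 335193660 + 13635229608
= 1.3970e+10


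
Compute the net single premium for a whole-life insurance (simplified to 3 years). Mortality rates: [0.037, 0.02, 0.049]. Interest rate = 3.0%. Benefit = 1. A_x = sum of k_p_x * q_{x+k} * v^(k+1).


v = 0.970874
Year 0: k_p_x=1.0, q=0.037, term=0.035922
Year 1: k_p_x=0.963, q=0.02, term=0.018154
Year 2: k_p_x=0.94374, q=0.049, term=0.042319
A_x = 0.0964


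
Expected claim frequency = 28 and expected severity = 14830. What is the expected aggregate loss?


E[S] = E[N] * E[X]
= 28 * 14830
= 415240


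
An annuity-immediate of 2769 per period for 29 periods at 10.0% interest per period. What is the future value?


FV = PMT * ((1+i)^n - 1) / i
= 2769 * ((1.1)^29 - 1) / 0.1
= 2769 * (15.863093 - 1) / 0.1
= 411559.0444


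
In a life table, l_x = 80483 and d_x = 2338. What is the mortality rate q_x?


q_x = d_x / l_x
= 2338 / 80483
= 0.029


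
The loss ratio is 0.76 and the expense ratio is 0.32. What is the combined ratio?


Combined ratio = loss ratio + expense ratio
= 0.76 + 0.32
= 1.08


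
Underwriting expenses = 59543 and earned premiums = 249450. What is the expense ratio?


Expense ratio = expenses / premiums
= 59543 / 249450
= 0.2387


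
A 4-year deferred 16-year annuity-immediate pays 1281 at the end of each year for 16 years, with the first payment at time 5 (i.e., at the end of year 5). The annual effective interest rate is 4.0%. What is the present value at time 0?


PV at time 4 of the 16-year annuity-immediate:
a_n = 1281 * (1-(1+0.04)^(-16))/0.04 = 14926.5907
Discount back 4 years to time 0:
PV = 14926.5907 * (1+0.04)^(-4)
= 14926.5907 * 0.854804
= 12759.3123


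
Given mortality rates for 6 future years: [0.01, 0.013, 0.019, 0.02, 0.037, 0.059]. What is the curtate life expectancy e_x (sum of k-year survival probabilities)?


e_x = sum_{k=1}^{n} k_p_x
k_p_x values:
  1_p_x = 0.99
  2_p_x = 0.97713
  3_p_x = 0.958565
  4_p_x = 0.939393
  5_p_x = 0.904636
  6_p_x = 0.851262
e_x = 5.621


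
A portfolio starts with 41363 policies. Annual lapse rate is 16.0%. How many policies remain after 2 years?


remaining = initial * (1 - lapse)^years
= 41363 * (1 - 0.16)^2
= 41363 * 0.7056
= 29185.7328


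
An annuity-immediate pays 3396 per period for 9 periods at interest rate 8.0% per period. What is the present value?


PV = PMT * (1 - (1+i)^(-n)) / i
= 3396 * (1 - (1+0.08)^(-9)) / 0.08
= 3396 * (1 - 0.500249) / 0.08
= 3396 * 6.246888
= 21214.4313


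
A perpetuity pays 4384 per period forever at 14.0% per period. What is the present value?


PV = PMT / i
= 4384 / 0.14
= 31314.2857


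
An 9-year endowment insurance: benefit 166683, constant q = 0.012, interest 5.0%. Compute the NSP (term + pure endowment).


Term component = 13606.4654
Pure endowment = 9_p_x * v^9 * benefit = 0.897041 * 0.644609 * 166683 = 96382.9286
NSP = 109989.394


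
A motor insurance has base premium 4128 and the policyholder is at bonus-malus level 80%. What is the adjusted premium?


adjusted = base * BM_level / 100
= 4128 * 80 / 100
= 4128 * 0.8
= 3302.4


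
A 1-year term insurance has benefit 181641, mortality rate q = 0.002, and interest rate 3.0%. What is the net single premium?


NSP = benefit * q * v
v = 1/(1+i) = 0.970874
NSP = 181641 * 0.002 * 0.970874
= 352.701


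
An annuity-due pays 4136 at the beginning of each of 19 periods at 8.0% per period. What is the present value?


PV_due = PMT * (1-(1+i)^(-n))/i * (1+i)
PV_immediate = 39720.4863
PV_due = 39720.4863 * 1.08
= 42898.1252


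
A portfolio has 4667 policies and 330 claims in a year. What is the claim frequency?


frequency = claims / policies
= 330 / 4667
= 0.0707


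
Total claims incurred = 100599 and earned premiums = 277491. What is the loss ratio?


Loss ratio = claims / premiums
= 100599 / 277491
= 0.3625


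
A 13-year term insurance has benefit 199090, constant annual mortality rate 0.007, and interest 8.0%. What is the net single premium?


NSP = benefit * sum_{k=0}^{n-1} k_p_x * q * v^(k+1)
With constant q=0.007, v=0.925926
Sum = 0.053457
NSP = 199090 * 0.053457
= 10642.7309


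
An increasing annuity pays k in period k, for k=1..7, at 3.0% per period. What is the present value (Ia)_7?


(Ia)_n = sum_{k=1}^{n} k * v^k, v = 1/(1+i)
v = 0.970874
Sum computed term by term:
(Ia)_7 = 24.185


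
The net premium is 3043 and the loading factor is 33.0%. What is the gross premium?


Gross = net * (1 + loading)
= 3043 * (1 + 0.33)
= 3043 * 1.33
= 4047.19


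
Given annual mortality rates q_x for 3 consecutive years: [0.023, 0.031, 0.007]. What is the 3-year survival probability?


p_k = 1 - q_k for each year
Survival = product of (1 - q_k)
= 0.977 * 0.969 * 0.993
= 0.9401


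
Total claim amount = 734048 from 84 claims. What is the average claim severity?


severity = total / number
= 734048 / 84
= 8738.6667


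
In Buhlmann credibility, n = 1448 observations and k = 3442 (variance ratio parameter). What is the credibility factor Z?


Z = n / (n + k)
= 1448 / (1448 + 3442)
= 1448 / 4890
= 0.2961


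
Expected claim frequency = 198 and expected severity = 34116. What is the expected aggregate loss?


E[S] = E[N] * E[X]
= 198 * 34116
= 6.7550e+06


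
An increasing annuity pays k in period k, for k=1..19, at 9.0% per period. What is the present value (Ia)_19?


(Ia)_n = sum_{k=1}^{n} k * v^k, v = 1/(1+i)
v = 0.917431
Sum computed term by term:
(Ia)_19 = 67.3369


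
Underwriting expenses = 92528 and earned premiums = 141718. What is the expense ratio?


Expense ratio = expenses / premiums
= 92528 / 141718
= 0.6529


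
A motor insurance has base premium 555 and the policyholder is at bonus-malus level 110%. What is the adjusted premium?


adjusted = base * BM_level / 100
= 555 * 110 / 100
= 555 * 1.1
= 610.5


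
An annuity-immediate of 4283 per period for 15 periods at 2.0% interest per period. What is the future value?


FV = PMT * ((1+i)^n - 1) / i
= 4283 * ((1.02)^15 - 1) / 0.02
= 4283 * (1.345868 - 1) / 0.02
= 74067.7047


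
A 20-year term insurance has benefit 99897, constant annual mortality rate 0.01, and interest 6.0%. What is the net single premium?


NSP = benefit * sum_{k=0}^{n-1} k_p_x * q * v^(k+1)
With constant q=0.01, v=0.943396
Sum = 0.106425
NSP = 99897 * 0.106425
= 10631.5061


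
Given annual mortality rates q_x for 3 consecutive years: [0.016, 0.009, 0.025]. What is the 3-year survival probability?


p_k = 1 - q_k for each year
Survival = product of (1 - q_k)
= 0.984 * 0.991 * 0.975
= 0.9508


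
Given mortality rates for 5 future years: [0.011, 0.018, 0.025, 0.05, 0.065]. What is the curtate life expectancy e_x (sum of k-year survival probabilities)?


e_x = sum_{k=1}^{n} k_p_x
k_p_x values:
  1_p_x = 0.989
  2_p_x = 0.971198
  3_p_x = 0.946918
  4_p_x = 0.899572
  5_p_x = 0.8411
e_x = 4.6478


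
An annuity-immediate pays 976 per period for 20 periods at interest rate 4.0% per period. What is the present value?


PV = PMT * (1 - (1+i)^(-n)) / i
= 976 * (1 - (1+0.04)^(-20)) / 0.04
= 976 * (1 - 0.456387) / 0.04
= 976 * 13.590326
= 13264.1585


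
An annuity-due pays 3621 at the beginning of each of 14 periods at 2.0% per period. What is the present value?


PV_due = PMT * (1-(1+i)^(-n))/i * (1+i)
PV_immediate = 43836.7268
PV_due = 43836.7268 * 1.02
= 44713.4613


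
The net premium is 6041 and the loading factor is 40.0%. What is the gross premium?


Gross = net * (1 + loading)
= 6041 * (1 + 0.4)
= 6041 * 1.4
= 8457.4


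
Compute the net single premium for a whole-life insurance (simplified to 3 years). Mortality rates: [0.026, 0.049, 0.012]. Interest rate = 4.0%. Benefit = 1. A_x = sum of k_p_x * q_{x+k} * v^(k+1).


v = 0.961538
Year 0: k_p_x=1.0, q=0.026, term=0.025
Year 1: k_p_x=0.974, q=0.049, term=0.044125
Year 2: k_p_x=0.926274, q=0.012, term=0.009881
A_x = 0.079
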